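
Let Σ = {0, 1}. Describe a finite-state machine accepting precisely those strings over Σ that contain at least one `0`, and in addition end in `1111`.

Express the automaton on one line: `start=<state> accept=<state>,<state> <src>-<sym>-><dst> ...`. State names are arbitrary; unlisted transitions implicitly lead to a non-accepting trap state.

start=s0 accept=s5 s0-0->s1 s0-1->s0 s1-0->s1 s1-1->s2 s2-0->s1 s2-1->s3 s3-0->s1 s3-1->s4 s4-0->s1 s4-1->s5 s5-0->s1 s5-1->s5

Run two small machines in parallel and take their product. One (3 states) tracks the count of `0`s, saturating at 2; the other (5 states) tracks how much of the suffix `1111` has currently been matched. Each combined state is a pair, one component from each; accept when both components accept. After merging equivalent states the machine shrinks.
With 6 states:
        0   1  
>  s0   s1  s0 
   s1   s1  s2 
   s2   s1  s3 
   s3   s1  s4 
   s4   s1  s5 
 * s5   s1  s5 
(> = start, * = accepting)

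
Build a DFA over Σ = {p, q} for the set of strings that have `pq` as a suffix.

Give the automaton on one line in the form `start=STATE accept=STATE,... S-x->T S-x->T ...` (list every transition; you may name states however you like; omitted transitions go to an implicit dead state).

Let each state record the length of the longest suffix of the input read so far that is also a prefix of `pq`. S1 means the last symbol is `p`; S2 means the last 2 symbols are `pq`. Accept only at S2, where the string currently ends in `pq`.
        p   q  
>  S0   S1  S0 
   S1   S1  S2 
 * S2   S1  S0 
(> = start, * = accepting)

start=S0 accept=S2 S0-p->S1 S0-q->S0 S1-p->S1 S1-q->S2 S2-p->S1 S2-q->S0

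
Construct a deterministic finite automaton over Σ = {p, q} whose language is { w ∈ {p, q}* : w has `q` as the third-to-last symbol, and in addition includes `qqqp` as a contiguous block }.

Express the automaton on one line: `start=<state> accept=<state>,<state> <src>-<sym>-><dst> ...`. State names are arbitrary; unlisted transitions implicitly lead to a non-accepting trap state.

start=A accept=E,F,G,L A-p->A A-q->B B-p->A B-q->C C-p->A C-q->D D-p->E D-q->D E-p->F E-q->G F-p->H F-q->I G-p->J G-q->K H-p->H H-q->I I-p->J I-q->K J-p->F J-q->G K-p->E K-q->L L-p->E L-q->L

Run two small machines in parallel and take their product. One (15 states) tracks the last 3 symbols read; the other (5 states) tracks whether and how much of `qqqp` has been seen. Each combined state is a pair, one component from each; accept when both components accept. Minimizing collapses redundant product states.
12 states suffice.
       p  q 
>  A   A  B 
   B   A  C 
   C   A  D 
   D   E  D 
 * E   F  G 
 * F   H  I 
 * G   J  K 
   H   H  I 
   I   J  K 
   J   F  G 
   K   E  L 
 * L   E  L 
(> = start, * = accepting)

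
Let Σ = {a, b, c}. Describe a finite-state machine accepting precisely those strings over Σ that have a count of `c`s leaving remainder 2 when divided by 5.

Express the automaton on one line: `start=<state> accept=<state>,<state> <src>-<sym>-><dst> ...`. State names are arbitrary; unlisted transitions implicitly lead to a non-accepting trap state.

start=S0 accept=S2 S0-a->S0 S0-b->S0 S0-c->S1 S1-a->S1 S1-b->S1 S1-c->S2 S2-a->S2 S2-b->S2 S2-c->S3 S3-a->S3 S3-b->S3 S3-c->S4 S4-a->S4 S4-b->S4 S4-c->S0

The only thing that matters is how many `c`s have appeared, reduced mod 5. Use one state per residue: S0 for 0, …, S4 for 4. Reading `c` moves to the next residue; anything else stays put. S2 is accepting.
5 states suffice.
        a   b   c  
>  S0   S0  S0  S1 
   S1   S1  S1  S2 
 * S2   S2  S2  S3 
   S3   S3  S3  S4 
   S4   S4  S4  S0 
(> = start, * = accepting)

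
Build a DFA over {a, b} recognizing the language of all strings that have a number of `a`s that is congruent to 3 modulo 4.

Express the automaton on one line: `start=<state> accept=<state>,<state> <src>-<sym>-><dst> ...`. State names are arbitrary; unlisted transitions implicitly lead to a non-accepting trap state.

start=S0 accept=S3 S0-a->S1 S0-b->S0 S1-a->S2 S1-b->S1 S2-a->S3 S2-b->S2 S3-a->S0 S3-b->S3

Keep the running count of `a`s modulo 4: each `a` advances along the cycle S0 → S1 → S2 → S3 → S0 while other symbols loop. Accept at S3.
4 states suffice.
        a   b  
>  S0   S1  S0 
   S1   S2  S1 
   S2   S3  S2 
 * S3   S0  S3 
(> = start, * = accepting)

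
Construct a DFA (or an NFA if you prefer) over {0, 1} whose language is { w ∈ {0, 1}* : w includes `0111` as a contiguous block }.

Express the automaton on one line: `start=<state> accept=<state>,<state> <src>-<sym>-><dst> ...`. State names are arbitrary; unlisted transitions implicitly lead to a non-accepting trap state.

start=A accept=E A-0->B A-1->A B-0->B B-1->C C-0->B C-1->D D-0->B D-1->E E-0->E E-1->E

States A..D record the length of the longest prefix of `0111` that matches the current input suffix. Reaching E means `0111` has been seen, and we stay there forever. Accept from E.
With 5 states:
       0  1 
>  A   B  A 
   B   B  C 
   C   B  D 
   D   B  E 
 * E   E  E 
(> = start, * = accepting)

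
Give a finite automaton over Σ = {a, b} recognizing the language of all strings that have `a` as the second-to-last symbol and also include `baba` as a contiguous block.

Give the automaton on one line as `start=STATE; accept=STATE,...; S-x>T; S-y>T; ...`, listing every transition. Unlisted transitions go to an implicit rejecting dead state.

start=q0; accept=q5,q6; q0-a>q0; q0-b>q1; q1-a>q2; q1-b>q1; q2-a>q0; q2-b>q3; q3-a>q4; q3-b>q1; q4-a>q5; q4-b>q6; q5-a>q5; q5-b>q6; q6-a>q4; q6-b>q7; q7-a>q4; q7-b>q7

Build one automaton per condition and run them in lockstep. The first has 7 states tracking the last 2 symbols read; the second has 5 states tracking whether and how much of `baba` has been seen. A product state is a pair (one from each), accepting exactly when both do. After merging equivalent states the machine shrinks.
8 states suffice.
        a   b  
>  q0   q0  q1 
   q1   q2  q1 
   q2   q0  q3 
   q3   q4  q1 
   q4   q5  q6 
 * q5   q5  q6 
 * q6   q4  q7 
   q7   q4  q7 
(> = start, * = accepting)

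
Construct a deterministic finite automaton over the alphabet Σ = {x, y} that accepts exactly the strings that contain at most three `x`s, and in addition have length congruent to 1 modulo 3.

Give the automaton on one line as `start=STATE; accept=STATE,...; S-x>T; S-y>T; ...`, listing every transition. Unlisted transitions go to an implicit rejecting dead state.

Build one automaton per condition and run them in lockstep. One (5 states) tracks the count of `x`s, saturating at 4; the other (3 states) tracks the input length modulo 3. Each combined state is a pair, one component from each; accept when both components accept. After merging equivalent states the machine shrinks.
13 states suffice.
          x    y  
>  q0     q1   q2 
 * q1     q3   q4 
 * q2     q4   q5 
   q3     q6   q7 
   q4     q7   q8 
   q5     q8   q0 
   q6     q9  q10 
   q7    q10  q11 
   q8    q11   q1 
   q9     q9   q9 
 * q10    q9  q12 
 * q11   q12   q3 
   q12    q9   q6 
(> = start, * = accepting)

start=q0; accept=q1,q2,q10,q11; q0-x>q1; q0-y>q2; q1-x>q3; q1-y>q4; q2-x>q4; q2-y>q5; q3-x>q6; q3-y>q7; q4-x>q7; q4-y>q8; q5-x>q8; q5-y>q0; q6-x>q9; q6-y>q10; q7-x>q10; q7-y>q11; q8-x>q11; q8-y>q1; q9-x>q9; q9-y>q9; q10-x>q9; q10-y>q12; q11-x>q12; q11-y>q3; q12-x>q9; q12-y>q6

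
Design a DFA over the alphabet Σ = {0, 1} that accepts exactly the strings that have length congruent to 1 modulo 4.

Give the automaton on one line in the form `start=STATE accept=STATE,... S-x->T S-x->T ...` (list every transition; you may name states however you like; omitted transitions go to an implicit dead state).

Only the length mod 4 matters, so use a 4-cycle: from any state, every input symbol moves to the next state, wrapping q3 back to q0. Mark q1 accepting.
4 states suffice.
        0   1  
>  q0   q1  q1 
 * q1   q2  q2 
   q2   q3  q3 
   q3   q0  q0 
(> = start, * = accepting)

start=q0 accept=q1 q0-0->q1 q0-1->q1 q1-0->q2 q1-1->q2 q2-0->q3 q2-1->q3 q3-0->q0 q3-1->q0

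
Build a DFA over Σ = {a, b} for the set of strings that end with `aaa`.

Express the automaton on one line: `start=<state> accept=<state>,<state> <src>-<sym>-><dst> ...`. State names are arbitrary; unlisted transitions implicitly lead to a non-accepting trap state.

Let each state record the length of the longest suffix of the input read so far that is also a prefix of `aaa`. q1 means the last symbol is `a`; q2 means the last 2 symbols are `aa`; q3 means the last 3 symbols are `aaa`. Accept only at q3, where the string currently ends in `aaa`.
4 states suffice.
        a   b  
>  q0   q1  q0 
   q1   q2  q0 
   q2   q3  q0 
 * q3   q3  q0 
(> = start, * = accepting)

start=q0 accept=q3 q0-a->q1 q0-b->q0 q1-a->q2 q1-b->q0 q2-a->q3 q2-b->q0 q3-a->q3 q3-b->q0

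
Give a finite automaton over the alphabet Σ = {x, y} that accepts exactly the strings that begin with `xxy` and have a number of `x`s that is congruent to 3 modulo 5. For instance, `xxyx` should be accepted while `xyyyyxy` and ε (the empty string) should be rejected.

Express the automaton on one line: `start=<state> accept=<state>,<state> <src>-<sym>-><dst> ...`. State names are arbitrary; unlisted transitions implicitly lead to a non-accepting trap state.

Handle the two conditions separately and then intersect. One (5 states) tracks whether the input so far still matches the prefix `xxy`; the other (5 states) tracks the count of `x`s modulo 5. Each combined state is a pair, one component from each; accept when both components accept. After merging equivalent states the machine shrinks.
A 9-state machine:
        x   y  
>  S0   S1  S2 
   S1   S3  S2 
   S2   S2  S2 
   S3   S2  S4 
   S4   S5  S4 
 * S5   S6  S5 
   S6   S7  S6 
   S7   S8  S7 
   S8   S4  S8 
(> = start, * = accepting)

start=S0 accept=S5 S0-x->S1 S0-y->S2 S1-x->S3 S1-y->S2 S2-x->S2 S2-y->S2 S3-x->S2 S3-y->S4 S4-x->S5 S4-y->S4 S5-x->S6 S5-y->S5 S6-x->S7 S6-y->S6 S7-x->S8 S7-y->S7 S8-x->S4 S8-y->S8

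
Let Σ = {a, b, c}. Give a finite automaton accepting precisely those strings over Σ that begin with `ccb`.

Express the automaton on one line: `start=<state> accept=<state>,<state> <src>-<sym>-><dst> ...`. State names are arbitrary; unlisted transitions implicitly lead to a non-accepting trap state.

start=S0 accept=S3 S0-a->S4 S0-b->S4 S0-c->S1 S1-a->S4 S1-b->S4 S1-c->S2 S2-a->S4 S2-b->S3 S2-c->S4 S3-a->S3 S3-b->S3 S3-c->S3 S4-a->S4 S4-b->S4 S4-c->S4

Check the first 3 symbols one by one: S0 through S2 record how many have matched `ccb` so far; any wrong symbol goes to the dead state S4. After all 3 match we enter the accepting sink S3.
5 states suffice.
        a   b   c  
>  S0   S4  S4  S1 
   S1   S4  S4  S2 
   S2   S4  S3  S4 
 * S3   S3  S3  S3 
   S4   S4  S4  S4 
(> = start, * = accepting)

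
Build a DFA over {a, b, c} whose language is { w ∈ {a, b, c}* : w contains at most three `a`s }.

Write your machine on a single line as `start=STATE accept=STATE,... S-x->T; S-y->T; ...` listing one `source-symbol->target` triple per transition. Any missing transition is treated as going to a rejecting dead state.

Only the number of `a`s matters, and only up to 4. Make a chain q0 → q1 → q2 → q3 → q4 advanced by each `a` (with q4 absorbing); every other symbol self-loops. The accepting set is {q0, q1, q2, q3}.
5 states suffice.
        a   b   c  
>* q0   q1  q0  q0 
 * q1   q2  q1  q1 
 * q2   q3  q2  q2 
 * q3   q4  q3  q3 
   q4   q4  q4  q4 
(> = start, * = accepting)

start=q0; accept=q0,q1,q2,q3; q0-a->q1; q0-b->q0; q0-c->q0; q1-a->q2; q1-b->q1; q1-c->q1; q2-a->q3; q2-b->q2; q2-c->q2; q3-a->q4; q3-b->q3; q3-c->q3; q4-a->q4; q4-b->q4; q4-c->q4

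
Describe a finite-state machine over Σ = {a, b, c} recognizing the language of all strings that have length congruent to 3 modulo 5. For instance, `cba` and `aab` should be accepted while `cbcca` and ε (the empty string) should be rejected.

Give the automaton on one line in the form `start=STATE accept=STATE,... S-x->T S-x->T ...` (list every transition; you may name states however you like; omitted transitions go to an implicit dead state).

Count input length modulo 5: every symbol advances one step around the cycle q0 → q1 → q2 → q3 → q4 → q0. Accept at q3.
With 5 states:
        a   b   c  
>  q0   q1  q1  q1 
   q1   q2  q2  q2 
   q2   q3  q3  q3 
 * q3   q4  q4  q4 
   q4   q0  q0  q0 
(> = start, * = accepting)

start=q0 accept=q3 q0-a->q1 q0-b->q1 q0-c->q1 q1-a->q2 q1-b->q2 q1-c->q2 q2-a->q3 q2-b->q3 q2-c->q3 q3-a->q4 q3-b->q4 q3-c->q4 q4-a->q0 q4-b->q0 q4-c->q0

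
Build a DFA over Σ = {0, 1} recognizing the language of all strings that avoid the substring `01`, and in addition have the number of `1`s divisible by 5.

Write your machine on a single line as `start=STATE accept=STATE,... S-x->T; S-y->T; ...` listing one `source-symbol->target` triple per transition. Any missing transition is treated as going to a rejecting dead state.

Run two small machines in parallel and take their product. One (3 states) tracks partial matches of the forbidden pattern `01`; the other (5 states) tracks the count of `1`s modulo 5. Each combined state is a pair, one component from each; accept when both components accept. Equivalent product states are then merged.
        0   1  
>* q0   q1  q2 
 * q1   q1  q3 
   q2   q3  q4 
   q3   q3  q3 
   q4   q3  q5 
   q5   q3  q6 
   q6   q3  q0 
(> = start, * = accepting)

start=q0; accept=q0,q1; q0-0->q1; q0-1->q2; q1-0->q1; q1-1->q3; q2-0->q3; q2-1->q4; q3-0->q3; q3-1->q3; q4-0->q3; q4-1->q5; q5-0->q3; q5-1->q6; q6-0->q3; q6-1->q0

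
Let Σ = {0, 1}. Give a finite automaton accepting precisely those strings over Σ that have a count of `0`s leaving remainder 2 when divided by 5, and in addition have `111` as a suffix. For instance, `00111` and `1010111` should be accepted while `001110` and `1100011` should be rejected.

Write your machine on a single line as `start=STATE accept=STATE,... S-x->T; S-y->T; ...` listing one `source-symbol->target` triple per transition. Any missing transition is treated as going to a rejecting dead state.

start=q0; accept=q7; q0-0->q1; q0-1->q0; q1-0->q2; q1-1->q1; q2-0->q3; q2-1->q4; q3-0->q5; q3-1->q3; q4-0->q3; q4-1->q6; q5-0->q0; q5-1->q5; q6-0->q3; q6-1->q7; q7-0->q3; q7-1->q7

Run two small machines in parallel and take their product. The first has 5 states tracking the count of `0`s modulo 5; the second has 4 states tracking how much of the suffix `111` has currently been matched. A product state is a pair (one from each), accepting exactly when both do. After merging equivalent states the machine shrinks.
An 8-state machine:
        0   1  
>  q0   q1  q0 
   q1   q2  q1 
   q2   q3  q4 
   q3   q5  q3 
   q4   q3  q6 
   q5   q0  q5 
   q6   q3  q7 
 * q7   q3  q7 
(> = start, * = accepting)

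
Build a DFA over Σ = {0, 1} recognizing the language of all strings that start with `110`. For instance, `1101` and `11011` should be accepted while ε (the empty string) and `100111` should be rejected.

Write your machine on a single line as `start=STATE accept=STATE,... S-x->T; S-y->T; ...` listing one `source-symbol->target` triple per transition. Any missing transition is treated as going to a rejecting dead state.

start=S0; accept=S3; S0-0->S4; S0-1->S1; S1-0->S4; S1-1->S2; S2-0->S3; S2-1->S4; S3-0->S3; S3-1->S3; S4-0->S4; S4-1->S4

Check the first 3 symbols one by one: S0 through S2 record how many have matched `110` so far; any wrong symbol goes to the dead state S4. After all 3 match we enter the accepting sink S3.
With 5 states:
        0   1  
>  S0   S4  S1 
   S1   S4  S2 
   S2   S3  S4 
 * S3   S3  S3 
   S4   S4  S4 
(> = start, * = accepting)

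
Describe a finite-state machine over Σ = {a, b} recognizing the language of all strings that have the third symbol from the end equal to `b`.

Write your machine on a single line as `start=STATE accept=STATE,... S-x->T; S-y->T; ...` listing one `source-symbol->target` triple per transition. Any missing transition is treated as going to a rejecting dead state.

A DFA must remember the last 3 symbols (since which symbol is third-to-last isn't known until the input ends). Use one state per possible window of the last ≤3 symbols; accept from those whose window starts with `b`.
15 states suffice.
          a    b  
>  S0     S1   S2 
   S1     S3   S4 
   S2     S5   S6 
   S3     S7   S8 
   S4     S9  S10 
   S5    S11  S12 
   S6    S13  S14 
   S7     S7   S8 
   S8     S9  S10 
   S9    S11  S12 
   S10   S13  S14 
 * S11    S7   S8 
 * S12    S9  S10 
 * S13   S11  S12 
 * S14   S13  S14 
(> = start, * = accepting)

start=S0; accept=S11,S12,S13,S14; S0-a->S1; S0-b->S2; S1-a->S3; S1-b->S4; S2-a->S5; S2-b->S6; S3-a->S7; S3-b->S8; S4-a->S9; S4-b->S10; S5-a->S11; S5-b->S12; S6-a->S13; S6-b->S14; S7-a->S7; S7-b->S8; S8-a->S9; S8-b->S10; S9-a->S11; S9-b->S12; S10-a->S13; S10-b->S14; S11-a->S7; S11-b->S8; S12-a->S9; S12-b->S10; S13-a->S11; S13-b->S12; S14-a->S13; S14-b->S14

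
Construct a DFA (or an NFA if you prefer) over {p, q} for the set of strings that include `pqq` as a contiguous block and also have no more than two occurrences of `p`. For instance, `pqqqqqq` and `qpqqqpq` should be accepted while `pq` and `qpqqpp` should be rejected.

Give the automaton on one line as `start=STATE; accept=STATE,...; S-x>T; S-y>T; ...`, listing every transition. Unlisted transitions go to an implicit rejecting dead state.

start=A; accept=G,I; A-p>B; A-q>A; B-p>C; B-q>D; C-p>E; C-q>F; D-p>C; D-q>G; E-p>E; E-q>H; F-p>E; F-q>I; G-p>I; G-q>G; H-p>E; H-q>J; I-p>J; I-q>I; J-p>J; J-q>J

Run two small machines in parallel and take their product. The first has 4 states tracking whether and how much of `pqq` has been seen; the second has 4 states tracking the count of `p`s, saturating at 3. A product state is a pair (one from each), accepting exactly when both do.
A 10-state machine:
       p  q 
>  A   B  A 
   B   C  D 
   C   E  F 
   D   C  G 
   E   E  H 
   F   E  I 
 * G   I  G 
   H   E  J 
 * I   J  I 
   J   J  J 
(> = start, * = accepting)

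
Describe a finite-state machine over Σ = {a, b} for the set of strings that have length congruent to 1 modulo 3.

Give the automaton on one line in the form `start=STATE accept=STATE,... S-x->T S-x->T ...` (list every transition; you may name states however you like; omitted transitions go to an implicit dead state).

Count input length modulo 3: every symbol advances one step around the cycle q0 → q1 → q2 → q0. Accept at q1.
3 states suffice.
        a   b  
>  q0   q1  q1 
 * q1   q2  q2 
   q2   q0  q0 
(> = start, * = accepting)

start=q0 accept=q1 q0-a->q1 q0-b->q1 q1-a->q2 q1-b->q2 q2-a->q0 q2-b->q0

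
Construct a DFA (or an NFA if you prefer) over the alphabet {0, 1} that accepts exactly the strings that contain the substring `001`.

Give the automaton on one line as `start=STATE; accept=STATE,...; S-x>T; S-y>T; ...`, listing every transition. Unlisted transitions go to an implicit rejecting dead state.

start=q0; accept=q3; q0-0>q1; q0-1>q0; q1-0>q2; q1-1>q0; q2-0>q2; q2-1>q3; q3-0>q3; q3-1>q3

Track how much of `001` has been matched so far: state q0 is no progress, q3 is the absorbing accept state reached once `001` has occurred. Intermediate states record partial matches; on a mismatch, fall back to the longest reusable overlap.
4 states suffice.
        0   1  
>  q0   q1  q0 
   q1   q2  q0 
   q2   q2  q3 
 * q3   q3  q3 
(> = start, * = accepting)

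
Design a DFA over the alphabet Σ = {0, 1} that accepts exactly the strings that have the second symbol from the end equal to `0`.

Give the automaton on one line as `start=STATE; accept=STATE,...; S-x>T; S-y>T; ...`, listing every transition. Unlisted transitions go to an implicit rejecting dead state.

start=s0; accept=s3,s4; s0-0>s1; s0-1>s2; s1-0>s3; s1-1>s4; s2-0>s5; s2-1>s6; s3-0>s3; s3-1>s4; s4-0>s5; s4-1>s6; s5-0>s3; s5-1>s4; s6-0>s5; s6-1>s6

Because acceptance depends on a position counted from the end, the machine has to buffer the most recent 2 symbols. Make each state the string of the last up-to-2 symbols read; on input `x` shift the window left and append `x`. Accept when the buffered window has length 2 and begins with `0`.
With 7 states:
        0   1  
>  s0   s1  s2 
   s1   s3  s4 
   s2   s5  s6 
 * s3   s3  s4 
 * s4   s5  s6 
   s5   s3  s4 
   s6   s5  s6 
(> = start, * = accepting)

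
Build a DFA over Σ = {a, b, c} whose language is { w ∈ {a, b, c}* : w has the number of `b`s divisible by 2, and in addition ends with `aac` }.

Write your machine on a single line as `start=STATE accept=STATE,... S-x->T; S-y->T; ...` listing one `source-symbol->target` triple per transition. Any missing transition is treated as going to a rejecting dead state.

Run two small machines in parallel and take their product. The first has 2 states tracking the count of `b`s modulo 2; the second has 4 states tracking how much of the suffix `aac` has currently been matched. A product state is a pair (one from each), accepting exactly when both do. Equivalent product states are then merged.
A 5-state machine:
        a   b   c  
>  q0   q1  q2  q0 
   q1   q3  q2  q0 
   q2   q2  q0  q2 
   q3   q3  q2  q4 
 * q4   q1  q2  q0 
(> = start, * = accepting)

start=q0; accept=q4; q0-a->q1; q0-b->q2; q0-c->q0; q1-a->q3; q1-b->q2; q1-c->q0; q2-a->q2; q2-b->q0; q2-c->q2; q3-a->q3; q3-b->q2; q3-c->q4; q4-a->q1; q4-b->q2; q4-c->q0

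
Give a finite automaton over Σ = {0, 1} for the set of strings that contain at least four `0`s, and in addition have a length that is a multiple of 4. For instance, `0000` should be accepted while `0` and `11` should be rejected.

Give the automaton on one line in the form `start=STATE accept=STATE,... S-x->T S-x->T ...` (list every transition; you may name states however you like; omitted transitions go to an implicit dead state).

start=A accept=K A-0->B A-1->C B-0->D B-1->E C-0->E C-1->F D-0->G D-1->H E-0->H E-1->I F-0->I F-1->J G-0->K G-1->L H-0->L H-1->M I-0->M I-1->N J-0->N J-1->A K-0->O K-1->O L-0->O L-1->P M-0->P M-1->Q N-0->Q N-1->B O-0->R O-1->R P-0->R P-1->S Q-0->S Q-1->D R-0->T R-1->T S-0->T S-1->G T-0->K T-1->K

Handle the two conditions separately and then intersect. One (6 states) tracks the count of `0`s, saturating at 5; the other (4 states) tracks the input length modulo 4. Each combined state is a pair, one component from each; accept when both components accept. Equivalent product states are then merged.
A 20-state machine:
       0  1 
>  A   B  C 
   B   D  E 
   C   E  F 
   D   G  H 
   E   H  I 
   F   I  J 
   G   K  L 
   H   L  M 
   I   M  N 
   J   N  A 
 * K   O  O 
   L   O  P 
   M   P  Q 
   N   Q  B 
   O   R  R 
   P   R  S 
   Q   S  D 
   R   T  T 
   S   T  G 
   T   K  K 
(> = start, * = accepting)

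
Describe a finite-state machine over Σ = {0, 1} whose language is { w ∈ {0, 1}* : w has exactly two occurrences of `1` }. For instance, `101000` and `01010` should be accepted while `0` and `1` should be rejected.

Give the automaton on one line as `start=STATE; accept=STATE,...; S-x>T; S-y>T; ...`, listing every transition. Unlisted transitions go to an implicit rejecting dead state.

start=q0; accept=q2; q0-0>q0; q0-1>q1; q1-0>q1; q1-1>q2; q2-0>q2; q2-1>q3; q3-0>q3; q3-1>q3

Count `1`s, saturating at 3: states q0 through q2 mean 0 through 2 `1`s seen; q3 means more than 2. Each `1` increments (capped at q3); other symbols loop. Accept from {q2}.
A 4-state machine:
        0   1  
>  q0   q0  q1 
   q1   q1  q2 
 * q2   q2  q3 
   q3   q3  q3 
(> = start, * = accepting)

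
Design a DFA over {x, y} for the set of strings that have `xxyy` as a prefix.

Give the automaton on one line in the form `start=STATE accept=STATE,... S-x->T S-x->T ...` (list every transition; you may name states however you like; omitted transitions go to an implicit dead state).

Check the first 4 symbols one by one: S0 through S3 record how many have matched `xxyy` so far; any wrong symbol goes to the dead state S5. After all 4 match we enter the accepting sink S4.
With 6 states:
        x   y  
>  S0   S1  S5 
   S1   S2  S5 
   S2   S5  S3 
   S3   S5  S4 
 * S4   S4  S4 
   S5   S5  S5 
(> = start, * = accepting)

start=S0 accept=S4 S0-x->S1 S0-y->S5 S1-x->S2 S1-y->S5 S2-x->S5 S2-y->S3 S3-x->S5 S3-y->S4 S4-x->S4 S4-y->S4 S5-x->S5 S5-y->S5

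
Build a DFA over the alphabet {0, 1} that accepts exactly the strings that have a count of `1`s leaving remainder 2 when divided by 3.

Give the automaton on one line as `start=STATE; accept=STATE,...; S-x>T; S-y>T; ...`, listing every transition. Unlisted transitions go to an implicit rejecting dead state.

Keep the running count of `1`s modulo 3: each `1` advances along the cycle A → B → C → A while other symbols loop. Accept at C.
       0  1 
>  A   A  B 
   B   B  C 
 * C   C  A 
(> = start, * = accepting)

start=A; accept=C; A-0>A; A-1>B; B-0>B; B-1>C; C-0>C; C-1>A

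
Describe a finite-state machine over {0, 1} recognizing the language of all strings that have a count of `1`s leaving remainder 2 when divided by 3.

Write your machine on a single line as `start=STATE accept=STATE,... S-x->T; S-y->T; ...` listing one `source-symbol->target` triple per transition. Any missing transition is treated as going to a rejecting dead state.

Keep the running count of `1`s modulo 3: each `1` advances along the cycle q0 → q1 → q2 → q0 while other symbols loop. Accept at q2.
With 3 states:
        0   1  
>  q0   q0  q1 
   q1   q1  q2 
 * q2   q2  q0 
(> = start, * = accepting)

start=q0; accept=q2; q0-0->q0; q0-1->q1; q1-0->q1; q1-1->q2; q2-0->q2; q2-1->q0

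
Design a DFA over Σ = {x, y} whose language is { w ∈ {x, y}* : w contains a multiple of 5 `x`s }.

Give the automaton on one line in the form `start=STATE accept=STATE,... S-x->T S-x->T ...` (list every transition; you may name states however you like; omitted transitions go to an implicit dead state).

The only thing that matters is how many `x`s have appeared, reduced mod 5. Use one state per residue: q0 for 0, …, q4 for 4. Reading `x` moves to the next residue; anything else stays put. q0 is accepting.
5 states suffice.
        x   y  
>* q0   q1  q0 
   q1   q2  q1 
   q2   q3  q2 
   q3   q4  q3 
   q4   q0  q4 
(> = start, * = accepting)

start=q0 accept=q0 q0-x->q1 q0-y->q0 q1-x->q2 q1-y->q1 q2-x->q3 q2-y->q2 q3-x->q4 q3-y->q3 q4-x->q0 q4-y->q4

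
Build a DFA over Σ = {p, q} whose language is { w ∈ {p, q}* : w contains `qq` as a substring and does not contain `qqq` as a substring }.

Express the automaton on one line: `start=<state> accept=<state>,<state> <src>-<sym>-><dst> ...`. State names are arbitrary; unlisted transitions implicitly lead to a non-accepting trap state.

start=S0 accept=S2,S3,S5 S0-p->S0 S0-q->S1 S1-p->S0 S1-q->S2 S2-p->S3 S2-q->S4 S3-p->S3 S3-q->S5 S4-p->S4 S4-q->S4 S5-p->S3 S5-q->S2

Run two small machines in parallel and take their product. One (3 states) tracks whether and how much of `qq` has been seen; the other (4 states) tracks partial matches of the forbidden pattern `qqq`. Each combined state is a pair, one component from each; accept when both components accept.
A 6-state machine:
        p   q  
>  S0   S0  S1 
   S1   S0  S2 
 * S2   S3  S4 
 * S3   S3  S5 
   S4   S4  S4 
 * S5   S3  S2 
(> = start, * = accepting)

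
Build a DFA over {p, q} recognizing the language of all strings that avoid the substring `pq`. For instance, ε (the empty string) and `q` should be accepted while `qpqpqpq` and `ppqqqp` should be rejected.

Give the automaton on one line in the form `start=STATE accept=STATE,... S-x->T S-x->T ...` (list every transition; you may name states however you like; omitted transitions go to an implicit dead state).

start=A accept=A,B A-p->B A-q->A B-p->B B-q->C C-p->C C-q->C

This is the complement of 'contains `pq`'. Use the same substring-matching states — A through C holding how much of `pq` has just been matched — but flip the accepting set: everything except the trap C accepts.
A 3-state machine:
       p  q 
>* A   B  A 
 * B   B  C 
   C   C  C 
(> = start, * = accepting)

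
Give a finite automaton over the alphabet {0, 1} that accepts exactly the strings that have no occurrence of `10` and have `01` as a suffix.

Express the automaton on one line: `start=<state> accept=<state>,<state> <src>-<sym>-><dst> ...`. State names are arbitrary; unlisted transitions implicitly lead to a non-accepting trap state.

Handle the two conditions separately and then intersect. One (3 states) tracks partial matches of the forbidden pattern `10`; the other (3 states) tracks how much of the suffix `01` has currently been matched. Each combined state is a pair, one component from each; accept when both components accept. After merging equivalent states the machine shrinks.
A 4-state machine:
       0  1 
>  A   B  C 
   B   B  D 
   C   C  C 
 * D   C  C 
(> = start, * = accepting)

start=A accept=D A-0->B A-1->C B-0->B B-1->D C-0->C C-1->C D-0->C D-1->C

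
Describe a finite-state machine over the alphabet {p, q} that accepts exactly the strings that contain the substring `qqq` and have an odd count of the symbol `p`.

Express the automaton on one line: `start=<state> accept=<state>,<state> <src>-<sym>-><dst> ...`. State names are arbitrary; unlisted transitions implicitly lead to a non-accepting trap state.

start=s0 accept=s7 s0-p->s1 s0-q->s2 s1-p->s0 s1-q->s3 s2-p->s1 s2-q->s4 s3-p->s0 s3-q->s5 s4-p->s1 s4-q->s6 s5-p->s0 s5-q->s7 s6-p->s7 s6-q->s6 s7-p->s6 s7-q->s7

Run two small machines in parallel and take their product. The first has 4 states tracking whether and how much of `qqq` has been seen; the second has 2 states tracking the count of `p`s modulo 2. A product state is a pair (one from each), accepting exactly when both do.
With 8 states:
        p   q  
>  s0   s1  s2 
   s1   s0  s3 
   s2   s1  s4 
   s3   s0  s5 
   s4   s1  s6 
   s5   s0  s7 
   s6   s7  s6 
 * s7   s6  s7 
(> = start, * = accepting)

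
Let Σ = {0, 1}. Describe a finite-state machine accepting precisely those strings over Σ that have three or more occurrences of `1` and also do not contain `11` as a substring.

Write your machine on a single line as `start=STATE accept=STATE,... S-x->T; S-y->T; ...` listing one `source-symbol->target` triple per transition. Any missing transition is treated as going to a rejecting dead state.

start=q0; accept=q6,q7; q0-0->q0; q0-1->q1; q1-0->q2; q1-1->q3; q2-0->q2; q2-1->q4; q3-0->q3; q3-1->q3; q4-0->q5; q4-1->q3; q5-0->q5; q5-1->q6; q6-0->q7; q6-1->q3; q7-0->q7; q7-1->q6

Build one automaton per condition and run them in lockstep. One (5 states) tracks the count of `1`s, saturating at 4; the other (3 states) tracks partial matches of the forbidden pattern `11`. Each combined state is a pair, one component from each; accept when both components accept. Minimizing collapses redundant product states.
An 8-state machine:
        0   1  
>  q0   q0  q1 
   q1   q2  q3 
   q2   q2  q4 
   q3   q3  q3 
   q4   q5  q3 
   q5   q5  q6 
 * q6   q7  q3 
 * q7   q7  q6 
(> = start, * = accepting)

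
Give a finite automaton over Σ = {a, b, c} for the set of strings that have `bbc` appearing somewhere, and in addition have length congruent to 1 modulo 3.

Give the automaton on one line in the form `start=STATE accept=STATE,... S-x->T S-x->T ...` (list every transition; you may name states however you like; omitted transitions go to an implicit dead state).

Run two small machines in parallel and take their product. The first has 4 states tracking whether and how much of `bbc` has been seen; the second has 3 states tracking the input length modulo 3. A product state is a pair (one from each), accepting exactly when both do.
12 states suffice.
          a    b    c  
>  q0     q1   q2   q1 
   q1     q3   q4   q3 
   q2     q3   q5   q3 
   q3     q0   q6   q0 
   q4     q0   q7   q0 
   q5     q0   q7   q8 
   q6     q1   q9   q1 
   q7     q1   q9  q10 
   q8    q10  q10  q10 
   q9     q3   q5  q11 
 * q10   q11  q11  q11 
   q11    q8   q8   q8 
(> = start, * = accepting)

start=q0 accept=q10 q0-a->q1 q0-b->q2 q0-c->q1 q1-a->q3 q1-b->q4 q1-c->q3 q2-a->q3 q2-b->q5 q2-c->q3 q3-a->q0 q3-b->q6 q3-c->q0 q4-a->q0 q4-b->q7 q4-c->q0 q5-a->q0 q5-b->q7 q5-c->q8 q6-a->q1 q6-b->q9 q6-c->q1 q7-a->q1 q7-b->q9 q7-c->q10 q8-a->q10 q8-b->q10 q8-c->q10 q9-a->q3 q9-b->q5 q9-c->q11 q10-a->q11 q10-b->q11 q10-c->q11 q11-a->q8 q11-b->q8 q11-c->q8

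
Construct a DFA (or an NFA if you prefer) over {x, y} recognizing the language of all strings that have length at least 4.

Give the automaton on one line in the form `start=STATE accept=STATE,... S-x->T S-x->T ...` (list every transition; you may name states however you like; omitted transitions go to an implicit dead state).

We only need to distinguish lengths 0, 1, …, 4, and '>4'. Chain q0 → q1 → q2 → q3 → q4 → q5 on every symbol, with q5 looping. Accepting states: {q4, q5}.
A 6-state machine:
        x   y  
>  q0   q1  q1 
   q1   q2  q2 
   q2   q3  q3 
   q3   q4  q4 
 * q4   q5  q5 
 * q5   q5  q5 
(> = start, * = accepting)

start=q0 accept=q4,q5 q0-x->q1 q0-y->q1 q1-x->q2 q1-y->q2 q2-x->q3 q2-y->q3 q3-x->q4 q3-y->q4 q4-x->q5 q4-y->q5 q5-x->q5 q5-y->q5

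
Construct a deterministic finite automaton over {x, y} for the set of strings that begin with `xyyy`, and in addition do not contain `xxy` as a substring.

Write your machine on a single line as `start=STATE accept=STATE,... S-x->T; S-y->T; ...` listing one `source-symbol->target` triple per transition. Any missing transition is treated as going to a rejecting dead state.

Run two small machines in parallel and take their product. One (6 states) tracks whether the input so far still matches the prefix `xyyy`; the other (4 states) tracks partial matches of the forbidden pattern `xxy`. Each combined state is a pair, one component from each; accept when both components accept. After merging equivalent states the machine shrinks.
8 states suffice.
        x   y  
>  S0   S1  S2 
   S1   S2  S3 
   S2   S2  S2 
   S3   S2  S4 
   S4   S2  S5 
 * S5   S6  S5 
 * S6   S7  S5 
 * S7   S7  S2 
(> = start, * = accepting)

start=S0; accept=S5,S6,S7; S0-x->S1; S0-y->S2; S1-x->S2; S1-y->S3; S2-x->S2; S2-y->S2; S3-x->S2; S3-y->S4; S4-x->S2; S4-y->S5; S5-x->S6; S5-y->S5; S6-x->S7; S6-y->S5; S7-x->S7; S7-y->S2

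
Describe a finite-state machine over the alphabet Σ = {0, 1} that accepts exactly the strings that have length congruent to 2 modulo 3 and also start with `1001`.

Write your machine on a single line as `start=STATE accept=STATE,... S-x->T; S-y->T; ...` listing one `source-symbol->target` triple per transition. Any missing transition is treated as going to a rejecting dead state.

Build one automaton per condition and run them in lockstep. One (3 states) tracks the input length modulo 3; the other (6 states) tracks whether the input so far still matches the prefix `1001`. Each combined state is a pair, one component from each; accept when both components accept. Equivalent product states are then merged.
        0   1  
>  q0   q1  q2 
   q1   q1  q1 
   q2   q3  q1 
   q3   q4  q1 
   q4   q1  q5 
   q5   q6  q6 
 * q6   q7  q7 
   q7   q5  q5 
(> = start, * = accepting)

start=q0; accept=q6; q0-0->q1; q0-1->q2; q1-0->q1; q1-1->q1; q2-0->q3; q2-1->q1; q3-0->q4; q3-1->q1; q4-0->q1; q4-1->q5; q5-0->q6; q5-1->q6; q6-0->q7; q6-1->q7; q7-0->q5; q7-1->q5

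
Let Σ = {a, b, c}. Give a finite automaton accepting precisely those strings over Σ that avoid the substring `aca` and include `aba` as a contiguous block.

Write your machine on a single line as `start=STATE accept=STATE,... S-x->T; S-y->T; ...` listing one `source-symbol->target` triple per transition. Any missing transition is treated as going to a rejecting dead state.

Run two small machines in parallel and take their product. The first has 4 states tracking partial matches of the forbidden pattern `aca`; the second has 4 states tracking whether and how much of `aba` has been seen. A product state is a pair (one from each), accepting exactly when both do.
11 states suffice.
          a    b    c  
>  s0     s1   s0   s0 
   s1     s1   s2   s3 
   s2     s4   s0   s0 
   s3     s5   s0   s0 
 * s4     s4   s6   s7 
   s5     s5   s8   s9 
 * s6     s4   s6   s6 
 * s7    s10   s6   s6 
   s8    s10   s9   s9 
   s9     s5   s9   s9 
   s10   s10  s10  s10 
(> = start, * = accepting)

start=s0; accept=s4,s6,s7; s0-a->s1; s0-b->s0; s0-c->s0; s1-a->s1; s1-b->s2; s1-c->s3; s2-a->s4; s2-b->s0; s2-c->s0; s3-a->s5; s3-b->s0; s3-c->s0; s4-a->s4; s4-b->s6; s4-c->s7; s5-a->s5; s5-b->s8; s5-c->s9; s6-a->s4; s6-b->s6; s6-c->s6; s7-a->s10; s7-b->s6; s7-c->s6; s8-a->s10; s8-b->s9; s8-c->s9; s9-a->s5; s9-b->s9; s9-c->s9; s10-a->s10; s10-b->s10; s10-c->s10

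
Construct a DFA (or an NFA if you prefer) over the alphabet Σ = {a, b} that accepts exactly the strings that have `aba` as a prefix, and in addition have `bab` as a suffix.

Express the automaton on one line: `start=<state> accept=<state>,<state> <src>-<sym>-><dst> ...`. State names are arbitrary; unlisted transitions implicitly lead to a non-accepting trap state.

start=s0 accept=s6 s0-a->s1 s0-b->s2 s1-a->s2 s1-b->s3 s2-a->s2 s2-b->s2 s3-a->s4 s3-b->s2 s4-a->s5 s4-b->s6 s5-a->s5 s5-b->s7 s6-a->s4 s6-b->s7 s7-a->s4 s7-b->s7

Build one automaton per condition and run them in lockstep. The first has 5 states tracking whether the input so far still matches the prefix `aba`; the second has 4 states tracking how much of the suffix `bab` has currently been matched. A product state is a pair (one from each), accepting exactly when both do. Equivalent product states are then merged.
With 8 states:
        a   b  
>  s0   s1  s2 
   s1   s2  s3 
   s2   s2  s2 
   s3   s4  s2 
   s4   s5  s6 
   s5   s5  s7 
 * s6   s4  s7 
   s7   s4  s7 
(> = start, * = accepting)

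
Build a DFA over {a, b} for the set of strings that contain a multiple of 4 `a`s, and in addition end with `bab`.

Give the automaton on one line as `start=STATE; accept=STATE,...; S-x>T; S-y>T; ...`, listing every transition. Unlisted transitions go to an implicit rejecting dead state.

start=S0; accept=S6; S0-a>S1; S0-b>S0; S1-a>S2; S1-b>S1; S2-a>S3; S2-b>S2; S3-a>S0; S3-b>S4; S4-a>S5; S4-b>S4; S5-a>S1; S5-b>S6; S6-a>S1; S6-b>S0

Run two small machines in parallel and take their product. One (4 states) tracks the count of `a`s modulo 4; the other (4 states) tracks how much of the suffix `bab` has currently been matched. Each combined state is a pair, one component from each; accept when both components accept. After merging equivalent states the machine shrinks.
A 7-state machine:
        a   b  
>  S0   S1  S0 
   S1   S2  S1 
   S2   S3  S2 
   S3   S0  S4 
   S4   S5  S4 
   S5   S1  S6 
 * S6   S1  S0 
(> = start, * = accepting)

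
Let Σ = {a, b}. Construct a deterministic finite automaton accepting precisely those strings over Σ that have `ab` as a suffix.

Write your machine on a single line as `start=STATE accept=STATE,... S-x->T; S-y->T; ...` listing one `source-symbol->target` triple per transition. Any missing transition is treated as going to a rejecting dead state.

start=q0; accept=q2; q0-a->q1; q0-b->q0; q1-a->q1; q1-b->q2; q2-a->q1; q2-b->q0

Remember how much of `ab` the current input suffix matches. State q0 means no match yet; q1 means the last symbol is `a`; q2 means the last 2 symbols are `ab`. Only q2 accepts. On a mismatch, fall back to the longest proper suffix that is still a prefix of `ab`.
A 3-state machine:
        a   b  
>  q0   q1  q0 
   q1   q1  q2 
 * q2   q1  q0 
(> = start, * = accepting)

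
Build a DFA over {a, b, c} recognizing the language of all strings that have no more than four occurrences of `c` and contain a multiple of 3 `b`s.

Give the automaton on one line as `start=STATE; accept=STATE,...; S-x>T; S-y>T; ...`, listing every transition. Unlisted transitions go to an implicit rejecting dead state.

start=q0; accept=q0,q2,q5,q8,q11; q0-a>q0; q0-b>q1; q0-c>q2; q1-a>q1; q1-b>q3; q1-c>q4; q2-a>q2; q2-b>q4; q2-c>q5; q3-a>q3; q3-b>q0; q3-c>q6; q4-a>q4; q4-b>q6; q4-c>q7; q5-a>q5; q5-b>q7; q5-c>q8; q6-a>q6; q6-b>q2; q6-c>q9; q7-a>q7; q7-b>q9; q7-c>q10; q8-a>q8; q8-b>q10; q8-c>q11; q9-a>q9; q9-b>q5; q9-c>q12; q10-a>q10; q10-b>q12; q10-c>q13; q11-a>q11; q11-b>q13; q11-c>q14; q12-a>q12; q12-b>q8; q12-c>q15; q13-a>q13; q13-b>q15; q13-c>q14; q14-a>q14; q14-b>q14; q14-c>q14; q15-a>q15; q15-b>q11; q15-c>q14

Handle the two conditions separately and then intersect. One (6 states) tracks the count of `c`s, saturating at 5; the other (3 states) tracks the count of `b`s modulo 3. Each combined state is a pair, one component from each; accept when both components accept. Minimizing collapses redundant product states.
          a    b    c  
>* q0     q0   q1   q2 
   q1     q1   q3   q4 
 * q2     q2   q4   q5 
   q3     q3   q0   q6 
   q4     q4   q6   q7 
 * q5     q5   q7   q8 
   q6     q6   q2   q9 
   q7     q7   q9  q10 
 * q8     q8  q10  q11 
   q9     q9   q5  q12 
   q10   q10  q12  q13 
 * q11   q11  q13  q14 
   q12   q12   q8  q15 
   q13   q13  q15  q14 
   q14   q14  q14  q14 
   q15   q15  q11  q14 
(> = start, * = accepting)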